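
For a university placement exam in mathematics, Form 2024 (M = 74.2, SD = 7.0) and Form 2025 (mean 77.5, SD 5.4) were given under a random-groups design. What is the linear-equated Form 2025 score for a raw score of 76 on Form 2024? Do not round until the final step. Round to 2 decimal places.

Linear equating: y = (SD_Y/SD_X)(x − M_X) + M_Y
y = (5.4/7.0)(76 − 74.2) + 77.5
y = 0.771429 × 1.8 + 77.5 = 1.3886 + 77.5 = 78.89

78.89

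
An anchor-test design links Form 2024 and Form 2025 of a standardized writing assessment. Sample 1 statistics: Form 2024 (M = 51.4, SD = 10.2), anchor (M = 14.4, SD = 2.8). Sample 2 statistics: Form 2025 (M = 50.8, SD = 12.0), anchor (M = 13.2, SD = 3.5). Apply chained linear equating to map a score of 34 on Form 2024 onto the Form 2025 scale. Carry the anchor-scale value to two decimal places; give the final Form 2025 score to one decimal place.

Form 2024 → anchor (Sample 1): v = (2.8/10.2)(34 − 51.4) + 14.4 = 9.62
anchor → Form 2025 (Sample 2): y = (12.0/3.5)(9.62 − 13.2) + 50.8 = 38.5

38.5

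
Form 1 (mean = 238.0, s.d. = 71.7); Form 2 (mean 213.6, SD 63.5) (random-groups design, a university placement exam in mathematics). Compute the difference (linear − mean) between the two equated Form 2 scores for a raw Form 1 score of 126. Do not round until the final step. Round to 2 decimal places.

12.81

Mean-equated: 126 + (213.6 − 238.0) = 101.60
Linear-equated: (63.5/71.7)(126 − 238.0) + 213.6 = 114.409
Difference = 114.409 − 101.60 = 12.81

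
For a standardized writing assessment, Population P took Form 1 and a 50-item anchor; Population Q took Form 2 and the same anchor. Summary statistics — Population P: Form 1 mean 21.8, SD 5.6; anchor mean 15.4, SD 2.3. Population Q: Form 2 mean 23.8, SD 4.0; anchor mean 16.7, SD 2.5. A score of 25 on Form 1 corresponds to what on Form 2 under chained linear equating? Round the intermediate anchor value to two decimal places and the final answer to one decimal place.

Form 1 → anchor (Population P): v = (2.3/5.6)(25 − 21.8) + 15.4 = 16.71
anchor → Form 2 (Population Q): y = (4.0/2.5)(16.71 − 16.7) + 23.8 = 23.8

23.8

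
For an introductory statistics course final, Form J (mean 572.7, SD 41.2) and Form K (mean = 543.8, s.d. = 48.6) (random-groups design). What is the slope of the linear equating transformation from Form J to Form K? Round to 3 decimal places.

1.180

A = SD_Y / SD_X = 48.6 / 41.2 = 1.180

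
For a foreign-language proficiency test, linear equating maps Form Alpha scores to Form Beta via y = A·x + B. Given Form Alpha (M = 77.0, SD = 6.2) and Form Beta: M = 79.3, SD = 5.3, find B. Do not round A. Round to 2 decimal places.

A = SD_Y / SD_X = 5.3 / 6.2 = 0.854839
B = M_Y − A·M_X = 79.3 − 0.854839 × 77.0 = 13.48

13.48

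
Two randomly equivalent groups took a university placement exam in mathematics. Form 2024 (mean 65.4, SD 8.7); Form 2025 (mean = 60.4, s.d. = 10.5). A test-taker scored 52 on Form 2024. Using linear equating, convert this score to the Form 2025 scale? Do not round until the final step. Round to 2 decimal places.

44.23

Linear equating: y = (SD_Y/SD_X)(x − M_X) + M_Y
y = (10.5/8.7)(52 − 65.4) + 60.4
y = 1.206897 × -13.4 + 60.4 = -16.1724 + 60.4 = 44.23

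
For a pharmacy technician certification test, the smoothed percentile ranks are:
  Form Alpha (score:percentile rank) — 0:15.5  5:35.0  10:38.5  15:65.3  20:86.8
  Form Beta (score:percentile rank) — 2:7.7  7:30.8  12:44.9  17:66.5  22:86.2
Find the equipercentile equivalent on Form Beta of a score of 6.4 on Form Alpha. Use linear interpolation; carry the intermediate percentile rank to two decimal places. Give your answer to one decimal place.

PR of 6.4 on Form Alpha: 35.0 + (6.4 − 5)/(10 − 5) × (38.5 − 35.0) = 35.98
On Form Beta, PR 35.98 falls between score 7 (PR 30.8) and 12 (PR 44.9).
Interpolate: 7 + (35.98 − 30.8)/(44.9 − 30.8) × (12 − 7) = 8.8

8.8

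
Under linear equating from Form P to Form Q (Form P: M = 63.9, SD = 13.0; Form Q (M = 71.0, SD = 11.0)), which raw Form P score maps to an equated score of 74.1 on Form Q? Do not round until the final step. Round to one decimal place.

Invert y = (SD_Y/SD_X)(x − M_X) + M_Y:
x = (SD_X/SD_Y)(y − M_Y) + M_X = (13.0/11.0)(74.1 − 71.0) + 63.9
x = 1.181818 × 3.100 + 63.9 = 67.6

67.6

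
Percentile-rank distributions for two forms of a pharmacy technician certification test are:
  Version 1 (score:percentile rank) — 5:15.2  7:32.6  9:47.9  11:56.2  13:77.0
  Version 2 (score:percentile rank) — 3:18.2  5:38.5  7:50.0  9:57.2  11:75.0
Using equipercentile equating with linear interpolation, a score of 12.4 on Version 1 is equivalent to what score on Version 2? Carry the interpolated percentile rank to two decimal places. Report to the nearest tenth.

PR of 12.4 on Version 1: 56.2 + (12.4 − 11)/(13 − 11) × (77.0 − 56.2) = 70.76
On Version 2, PR 70.76 falls between score 9 (PR 57.2) and 11 (PR 75.0).
Interpolate: 9 + (70.76 − 57.2)/(75.0 − 57.2) × (11 − 9) = 10.5

10.5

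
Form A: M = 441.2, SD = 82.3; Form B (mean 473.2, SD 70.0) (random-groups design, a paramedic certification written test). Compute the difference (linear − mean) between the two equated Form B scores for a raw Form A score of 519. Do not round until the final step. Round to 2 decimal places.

-11.63

Mean-equated: 519 + (473.2 − 441.2) = 551.00
Linear-equated: (70.0/82.3)(519 − 441.2) + 473.2 = 539.373
Difference = 539.373 − 551.00 = -11.63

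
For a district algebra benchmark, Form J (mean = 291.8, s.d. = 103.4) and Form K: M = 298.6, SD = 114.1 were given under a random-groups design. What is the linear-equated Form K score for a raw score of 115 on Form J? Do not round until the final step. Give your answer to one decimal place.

Linear equating: y = (SD_Y/SD_X)(x − M_X) + M_Y
y = (114.1/103.4)(115 − 291.8) + 298.6
y = 1.103482 × -176.8 + 298.6 = -195.0956 + 298.6 = 103.5

103.5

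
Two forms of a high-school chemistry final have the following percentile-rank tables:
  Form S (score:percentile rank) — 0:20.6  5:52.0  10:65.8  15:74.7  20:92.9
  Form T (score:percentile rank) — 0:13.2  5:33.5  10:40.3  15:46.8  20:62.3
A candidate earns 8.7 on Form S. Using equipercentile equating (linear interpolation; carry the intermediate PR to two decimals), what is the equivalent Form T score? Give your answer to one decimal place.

20.0

PR of 8.7 on Form S: 52.0 + (8.7 − 5)/(10 − 5) × (65.8 − 52.0) = 62.21
On Form T, PR 62.21 falls between score 15 (PR 46.8) and 20 (PR 62.3).
Interpolate: 15 + (62.21 − 46.8)/(62.3 − 46.8) × (20 − 15) = 20.0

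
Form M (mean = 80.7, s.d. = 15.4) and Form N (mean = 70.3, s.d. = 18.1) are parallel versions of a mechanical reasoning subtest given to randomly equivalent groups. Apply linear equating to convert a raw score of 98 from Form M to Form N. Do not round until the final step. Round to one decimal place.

Linear equating: y = (SD_Y/SD_X)(x − M_X) + M_Y
y = (18.1/15.4)(98 − 80.7) + 70.3
y = 1.175325 × 17.3 + 70.3 = 20.3331 + 70.3 = 90.6

90.6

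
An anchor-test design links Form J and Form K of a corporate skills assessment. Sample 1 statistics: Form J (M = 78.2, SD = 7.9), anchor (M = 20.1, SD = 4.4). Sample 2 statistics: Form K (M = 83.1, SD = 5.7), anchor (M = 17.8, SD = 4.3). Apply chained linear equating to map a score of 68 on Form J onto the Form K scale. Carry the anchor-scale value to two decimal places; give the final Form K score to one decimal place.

78.6

Form J → anchor (Sample 1): v = (4.4/7.9)(68 − 78.2) + 20.1 = 14.42
anchor → Form K (Sample 2): y = (5.7/4.3)(14.42 − 17.8) + 83.1 = 78.6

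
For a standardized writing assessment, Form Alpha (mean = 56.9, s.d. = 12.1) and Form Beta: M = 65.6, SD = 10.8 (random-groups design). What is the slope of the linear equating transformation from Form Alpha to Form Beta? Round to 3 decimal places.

0.893

A = SD_Y / SD_X = 10.8 / 12.1 = 0.893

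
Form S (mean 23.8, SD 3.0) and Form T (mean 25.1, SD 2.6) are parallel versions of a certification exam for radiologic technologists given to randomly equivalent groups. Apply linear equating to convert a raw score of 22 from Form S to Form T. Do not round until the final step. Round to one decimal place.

Linear equating: y = (SD_Y/SD_X)(x − M_X) + M_Y
y = (2.6/3.0)(22 − 23.8) + 25.1
y = 0.866667 × -1.8 + 25.1 = -1.5600 + 25.1 = 23.5

23.5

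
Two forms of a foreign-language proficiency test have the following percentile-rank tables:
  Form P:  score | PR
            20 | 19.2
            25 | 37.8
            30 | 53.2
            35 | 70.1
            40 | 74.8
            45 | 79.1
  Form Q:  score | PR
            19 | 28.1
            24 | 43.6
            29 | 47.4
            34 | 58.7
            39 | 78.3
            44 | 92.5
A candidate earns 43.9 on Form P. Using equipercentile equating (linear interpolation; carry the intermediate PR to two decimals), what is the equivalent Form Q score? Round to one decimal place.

39.0

PR of 43.9 on Form P: 74.8 + (43.9 − 40)/(45 − 40) × (79.1 − 74.8) = 78.15
On Form Q, PR 78.15 falls between score 34 (PR 58.7) and 39 (PR 78.3).
Interpolate: 34 + (78.15 − 58.7)/(78.3 − 58.7) × (39 − 34) = 39.0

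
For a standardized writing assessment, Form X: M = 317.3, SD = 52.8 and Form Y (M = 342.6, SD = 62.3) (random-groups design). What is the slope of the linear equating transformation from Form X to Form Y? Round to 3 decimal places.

A = SD_Y / SD_X = 62.3 / 52.8 = 1.180

1.180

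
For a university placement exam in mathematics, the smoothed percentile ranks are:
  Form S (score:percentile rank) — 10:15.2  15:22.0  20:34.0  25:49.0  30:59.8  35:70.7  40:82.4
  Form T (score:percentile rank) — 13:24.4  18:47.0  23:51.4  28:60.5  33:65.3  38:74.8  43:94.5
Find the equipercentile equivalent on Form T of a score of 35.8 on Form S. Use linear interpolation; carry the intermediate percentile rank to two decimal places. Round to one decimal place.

36.8

PR of 35.8 on Form S: 70.7 + (35.8 − 35)/(40 − 35) × (82.4 − 70.7) = 72.57
On Form T, PR 72.57 falls between score 33 (PR 65.3) and 38 (PR 74.8).
Interpolate: 33 + (72.57 − 65.3)/(74.8 − 65.3) × (38 − 33) = 36.8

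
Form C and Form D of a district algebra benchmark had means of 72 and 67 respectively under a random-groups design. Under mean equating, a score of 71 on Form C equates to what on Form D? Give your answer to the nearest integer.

Mean equating: y = x + (M_Y − M_X) = 71 + (67 − 72) = 66

66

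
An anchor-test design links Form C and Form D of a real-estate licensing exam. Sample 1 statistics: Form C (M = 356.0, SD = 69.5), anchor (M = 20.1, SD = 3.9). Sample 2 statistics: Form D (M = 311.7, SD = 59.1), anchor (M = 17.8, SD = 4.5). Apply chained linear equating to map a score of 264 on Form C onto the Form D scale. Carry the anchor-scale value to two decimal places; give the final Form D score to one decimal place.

Form C → anchor (Sample 1): v = (3.9/69.5)(264 − 356.0) + 20.1 = 14.94
anchor → Form D (Sample 2): y = (59.1/4.5)(14.94 − 17.8) + 311.7 = 274.1

274.1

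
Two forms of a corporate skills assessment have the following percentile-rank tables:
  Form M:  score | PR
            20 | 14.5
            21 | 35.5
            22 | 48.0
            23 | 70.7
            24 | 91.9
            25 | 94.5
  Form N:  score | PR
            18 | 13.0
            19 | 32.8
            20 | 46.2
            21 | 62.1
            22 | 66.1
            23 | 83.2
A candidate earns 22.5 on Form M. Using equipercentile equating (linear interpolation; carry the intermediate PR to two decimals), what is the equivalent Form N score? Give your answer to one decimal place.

PR of 22.5 on Form M: 48.0 + (22.5 − 22)/(23 − 22) × (70.7 − 48.0) = 59.35
On Form N, PR 59.35 falls between score 20 (PR 46.2) and 21 (PR 62.1).
Interpolate: 20 + (59.35 − 46.2)/(62.1 − 46.2) × (21 − 20) = 20.8

20.8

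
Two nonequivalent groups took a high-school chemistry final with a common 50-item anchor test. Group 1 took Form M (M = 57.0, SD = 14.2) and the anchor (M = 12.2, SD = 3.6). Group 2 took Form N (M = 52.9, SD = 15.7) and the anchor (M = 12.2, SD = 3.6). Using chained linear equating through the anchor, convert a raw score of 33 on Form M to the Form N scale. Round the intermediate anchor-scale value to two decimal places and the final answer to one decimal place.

Form M → anchor (Group 1): v = (3.6/14.2)(33 − 57.0) + 12.2 = 6.12
anchor → Form N (Group 2): y = (15.7/3.6)(6.12 − 12.2) + 52.9 = 26.4

26.4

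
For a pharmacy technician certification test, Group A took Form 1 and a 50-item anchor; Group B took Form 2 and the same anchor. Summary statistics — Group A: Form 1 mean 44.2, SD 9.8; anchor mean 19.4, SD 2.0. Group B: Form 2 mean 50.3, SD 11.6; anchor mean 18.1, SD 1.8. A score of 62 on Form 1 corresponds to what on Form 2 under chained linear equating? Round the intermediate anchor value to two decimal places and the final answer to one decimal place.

Form 1 → anchor (Group A): v = (2.0/9.8)(62 − 44.2) + 19.4 = 23.03
anchor → Form 2 (Group B): y = (11.6/1.8)(23.03 − 18.1) + 50.3 = 82.1

82.1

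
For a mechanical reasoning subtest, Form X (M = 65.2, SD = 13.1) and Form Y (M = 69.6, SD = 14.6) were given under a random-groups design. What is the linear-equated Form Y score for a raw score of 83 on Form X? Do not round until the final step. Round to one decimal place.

89.4

Linear equating: y = (SD_Y/SD_X)(x − M_X) + M_Y
y = (14.6/13.1)(83 − 65.2) + 69.6
y = 1.114504 × 17.8 + 69.6 = 19.8382 + 69.6 = 89.4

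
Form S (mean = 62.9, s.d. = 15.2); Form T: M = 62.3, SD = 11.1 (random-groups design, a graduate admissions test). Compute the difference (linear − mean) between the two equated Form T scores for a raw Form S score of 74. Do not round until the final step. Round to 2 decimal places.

Mean-equated: 74 + (62.3 − 62.9) = 73.40
Linear-equated: (11.1/15.2)(74 − 62.9) + 62.3 = 70.406
Difference = 70.406 − 73.40 = -2.99

-2.99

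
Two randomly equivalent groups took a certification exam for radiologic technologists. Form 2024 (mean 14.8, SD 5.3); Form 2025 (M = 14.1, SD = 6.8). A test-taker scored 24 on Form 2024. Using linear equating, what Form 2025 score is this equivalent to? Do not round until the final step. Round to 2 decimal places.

Linear equating: y = (SD_Y/SD_X)(x − M_X) + M_Y
y = (6.8/5.3)(24 − 14.8) + 14.1
y = 1.283019 × 9.2 + 14.1 = 11.8038 + 14.1 = 25.90

25.90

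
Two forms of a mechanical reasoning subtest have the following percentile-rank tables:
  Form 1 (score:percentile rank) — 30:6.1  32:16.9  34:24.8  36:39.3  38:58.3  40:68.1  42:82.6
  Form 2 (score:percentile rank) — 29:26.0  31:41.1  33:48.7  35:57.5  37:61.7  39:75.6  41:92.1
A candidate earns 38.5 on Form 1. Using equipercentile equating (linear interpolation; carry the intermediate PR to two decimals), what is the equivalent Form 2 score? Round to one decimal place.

PR of 38.5 on Form 1: 58.3 + (38.5 − 38)/(40 − 38) × (68.1 − 58.3) = 60.75
On Form 2, PR 60.75 falls between score 35 (PR 57.5) and 37 (PR 61.7).
Interpolate: 35 + (60.75 − 57.5)/(61.7 − 57.5) × (37 − 35) = 36.5

36.5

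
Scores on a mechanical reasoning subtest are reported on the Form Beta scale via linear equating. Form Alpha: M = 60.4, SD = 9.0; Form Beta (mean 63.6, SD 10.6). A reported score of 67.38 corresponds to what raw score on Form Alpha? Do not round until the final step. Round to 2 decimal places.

63.61

Invert y = (SD_Y/SD_X)(x − M_X) + M_Y:
x = (SD_X/SD_Y)(y − M_Y) + M_X = (9.0/10.6)(67.38 − 63.6) + 60.4
x = 0.849057 × 3.780 + 60.4 = 63.61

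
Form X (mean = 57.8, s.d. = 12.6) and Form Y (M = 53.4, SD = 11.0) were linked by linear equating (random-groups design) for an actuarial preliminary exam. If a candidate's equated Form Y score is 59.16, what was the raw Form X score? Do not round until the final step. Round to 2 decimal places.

64.40

Invert y = (SD_Y/SD_X)(x − M_X) + M_Y:
x = (SD_X/SD_Y)(y − M_Y) + M_X = (12.6/11.0)(59.16 − 53.4) + 57.8
x = 1.145455 × 5.760 + 57.8 = 64.40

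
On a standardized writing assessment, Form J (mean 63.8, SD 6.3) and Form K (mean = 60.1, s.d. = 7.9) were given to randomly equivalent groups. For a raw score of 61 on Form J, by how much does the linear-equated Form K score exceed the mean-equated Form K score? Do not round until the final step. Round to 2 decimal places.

Mean-equated: 61 + (60.1 − 63.8) = 57.30
Linear-equated: (7.9/6.3)(61 − 63.8) + 60.1 = 56.589
Difference = 56.589 − 57.30 = -0.71

-0.71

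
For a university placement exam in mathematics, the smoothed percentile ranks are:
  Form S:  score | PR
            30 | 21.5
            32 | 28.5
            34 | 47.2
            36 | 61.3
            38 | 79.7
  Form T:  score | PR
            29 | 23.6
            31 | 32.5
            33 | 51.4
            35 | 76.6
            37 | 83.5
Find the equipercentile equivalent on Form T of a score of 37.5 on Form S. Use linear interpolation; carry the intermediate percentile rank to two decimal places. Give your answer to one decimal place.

PR of 37.5 on Form S: 61.3 + (37.5 − 36)/(38 − 36) × (79.7 − 61.3) = 75.10
On Form T, PR 75.10 falls between score 33 (PR 51.4) and 35 (PR 76.6).
Interpolate: 33 + (75.10 − 51.4)/(76.6 − 51.4) × (35 − 33) = 34.9

34.9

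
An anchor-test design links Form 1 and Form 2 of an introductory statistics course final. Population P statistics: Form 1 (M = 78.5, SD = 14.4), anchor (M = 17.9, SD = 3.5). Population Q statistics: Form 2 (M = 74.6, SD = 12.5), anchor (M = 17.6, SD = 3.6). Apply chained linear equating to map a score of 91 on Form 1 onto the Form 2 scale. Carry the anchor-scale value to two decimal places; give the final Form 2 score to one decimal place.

Form 1 → anchor (Population P): v = (3.5/14.4)(91 − 78.5) + 17.9 = 20.94
anchor → Form 2 (Population Q): y = (12.5/3.6)(20.94 − 17.6) + 74.6 = 86.2

86.2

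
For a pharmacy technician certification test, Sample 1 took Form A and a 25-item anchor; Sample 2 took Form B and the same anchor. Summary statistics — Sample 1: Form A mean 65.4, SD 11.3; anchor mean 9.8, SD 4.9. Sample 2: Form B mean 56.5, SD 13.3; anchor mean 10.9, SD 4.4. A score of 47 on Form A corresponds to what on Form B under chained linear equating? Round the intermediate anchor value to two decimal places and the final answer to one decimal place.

Form A → anchor (Sample 1): v = (4.9/11.3)(47 − 65.4) + 9.8 = 1.82
anchor → Form B (Sample 2): y = (13.3/4.4)(1.82 − 10.9) + 56.5 = 29.1

29.1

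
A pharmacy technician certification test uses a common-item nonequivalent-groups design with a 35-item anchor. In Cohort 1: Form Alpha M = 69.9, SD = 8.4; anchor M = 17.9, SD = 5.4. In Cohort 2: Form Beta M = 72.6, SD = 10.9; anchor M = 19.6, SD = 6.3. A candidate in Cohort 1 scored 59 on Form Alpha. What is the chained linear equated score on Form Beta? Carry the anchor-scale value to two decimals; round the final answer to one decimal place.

Form Alpha → anchor (Cohort 1): v = (5.4/8.4)(59 − 69.9) + 17.9 = 10.89
anchor → Form Beta (Cohort 2): y = (10.9/6.3)(10.89 − 19.6) + 72.6 = 57.5

57.5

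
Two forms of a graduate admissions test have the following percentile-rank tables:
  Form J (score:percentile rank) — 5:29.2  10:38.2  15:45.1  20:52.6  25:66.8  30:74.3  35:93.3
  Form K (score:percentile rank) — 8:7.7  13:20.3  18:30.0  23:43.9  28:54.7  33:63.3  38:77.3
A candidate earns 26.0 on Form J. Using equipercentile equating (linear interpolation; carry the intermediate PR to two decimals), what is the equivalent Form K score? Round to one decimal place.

34.8

PR of 26.0 on Form J: 66.8 + (26.0 − 25)/(30 − 25) × (74.3 − 66.8) = 68.30
On Form K, PR 68.30 falls between score 33 (PR 63.3) and 38 (PR 77.3).
Interpolate: 33 + (68.30 − 63.3)/(77.3 − 63.3) × (38 − 33) = 34.8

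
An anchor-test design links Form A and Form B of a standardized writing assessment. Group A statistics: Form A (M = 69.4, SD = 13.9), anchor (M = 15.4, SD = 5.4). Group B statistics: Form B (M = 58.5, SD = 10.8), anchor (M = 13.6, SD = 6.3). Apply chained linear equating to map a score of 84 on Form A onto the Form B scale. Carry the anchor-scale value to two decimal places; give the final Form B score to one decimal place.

71.3

Form A → anchor (Group A): v = (5.4/13.9)(84 − 69.4) + 15.4 = 21.07
anchor → Form B (Group B): y = (10.8/6.3)(21.07 − 13.6) + 58.5 = 71.3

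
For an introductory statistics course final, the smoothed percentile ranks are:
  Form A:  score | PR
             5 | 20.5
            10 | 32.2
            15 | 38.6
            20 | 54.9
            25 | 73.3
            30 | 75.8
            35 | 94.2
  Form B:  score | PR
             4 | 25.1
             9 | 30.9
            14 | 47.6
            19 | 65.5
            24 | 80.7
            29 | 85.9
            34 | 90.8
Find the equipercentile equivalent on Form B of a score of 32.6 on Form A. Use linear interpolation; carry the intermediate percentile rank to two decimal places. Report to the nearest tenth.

28.5

PR of 32.6 on Form A: 75.8 + (32.6 − 30)/(35 − 30) × (94.2 − 75.8) = 85.37
On Form B, PR 85.37 falls between score 24 (PR 80.7) and 29 (PR 85.9).
Interpolate: 24 + (85.37 − 80.7)/(85.9 − 80.7) × (29 − 24) = 28.5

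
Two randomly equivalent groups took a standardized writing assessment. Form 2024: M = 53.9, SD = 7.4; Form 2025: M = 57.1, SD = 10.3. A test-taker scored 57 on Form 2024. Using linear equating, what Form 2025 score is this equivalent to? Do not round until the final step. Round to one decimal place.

61.4

Linear equating: y = (SD_Y/SD_X)(x − M_X) + M_Y
y = (10.3/7.4)(57 − 53.9) + 57.1
y = 1.391892 × 3.1 + 57.1 = 4.3149 + 57.1 = 61.4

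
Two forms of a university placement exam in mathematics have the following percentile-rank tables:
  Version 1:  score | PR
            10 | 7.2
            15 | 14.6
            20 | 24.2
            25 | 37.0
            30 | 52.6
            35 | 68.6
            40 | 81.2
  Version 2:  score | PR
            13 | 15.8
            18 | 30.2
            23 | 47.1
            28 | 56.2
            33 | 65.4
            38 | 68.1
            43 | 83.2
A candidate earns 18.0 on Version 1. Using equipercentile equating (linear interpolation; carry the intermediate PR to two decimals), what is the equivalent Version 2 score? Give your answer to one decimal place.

14.6

PR of 18.0 on Version 1: 14.6 + (18.0 − 15)/(20 − 15) × (24.2 − 14.6) = 20.36
On Version 2, PR 20.36 falls between score 13 (PR 15.8) and 18 (PR 30.2).
Interpolate: 13 + (20.36 − 15.8)/(30.2 − 15.8) × (18 − 13) = 14.6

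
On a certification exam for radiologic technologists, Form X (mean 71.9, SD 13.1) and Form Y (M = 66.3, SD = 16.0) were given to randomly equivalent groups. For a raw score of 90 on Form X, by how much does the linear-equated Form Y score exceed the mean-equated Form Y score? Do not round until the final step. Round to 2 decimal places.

Mean-equated: 90 + (66.3 − 71.9) = 84.40
Linear-equated: (16.0/13.1)(90 − 71.9) + 66.3 = 88.407
Difference = 88.407 − 84.40 = 4.01

4.01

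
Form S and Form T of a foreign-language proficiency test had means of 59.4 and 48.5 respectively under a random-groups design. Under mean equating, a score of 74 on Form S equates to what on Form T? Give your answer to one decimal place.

Mean equating: y = x + (M_Y − M_X) = 74 + (48.5 − 59.4) = 63.1

63.1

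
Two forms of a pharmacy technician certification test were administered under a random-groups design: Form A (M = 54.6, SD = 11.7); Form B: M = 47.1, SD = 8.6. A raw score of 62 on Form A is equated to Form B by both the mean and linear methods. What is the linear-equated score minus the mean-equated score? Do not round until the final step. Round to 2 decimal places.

-1.96

Mean-equated: 62 + (47.1 − 54.6) = 54.50
Linear-equated: (8.6/11.7)(62 − 54.6) + 47.1 = 52.539
Difference = 52.539 − 54.50 = -1.96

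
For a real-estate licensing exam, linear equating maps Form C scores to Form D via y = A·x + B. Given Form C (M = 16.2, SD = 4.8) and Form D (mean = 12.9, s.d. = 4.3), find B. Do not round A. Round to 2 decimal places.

A = SD_Y / SD_X = 4.3 / 4.8 = 0.895833
B = M_Y − A·M_X = 12.9 − 0.895833 × 16.2 = -1.61

-1.61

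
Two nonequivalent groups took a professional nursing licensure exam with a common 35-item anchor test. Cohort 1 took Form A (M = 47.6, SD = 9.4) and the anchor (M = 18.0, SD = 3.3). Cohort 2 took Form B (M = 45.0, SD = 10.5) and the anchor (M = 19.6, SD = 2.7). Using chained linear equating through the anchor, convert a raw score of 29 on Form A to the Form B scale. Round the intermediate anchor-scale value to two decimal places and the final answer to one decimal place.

13.4

Form A → anchor (Cohort 1): v = (3.3/9.4)(29 − 47.6) + 18.0 = 11.47
anchor → Form B (Cohort 2): y = (10.5/2.7)(11.47 − 19.6) + 45.0 = 13.4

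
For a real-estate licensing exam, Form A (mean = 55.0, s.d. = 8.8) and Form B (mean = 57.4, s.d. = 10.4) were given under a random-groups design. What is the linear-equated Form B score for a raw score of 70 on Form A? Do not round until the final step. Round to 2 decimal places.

Linear equating: y = (SD_Y/SD_X)(x − M_X) + M_Y
y = (10.4/8.8)(70 − 55.0) + 57.4
y = 1.181818 × 15.0 + 57.4 = 17.7273 + 57.4 = 75.13

75.13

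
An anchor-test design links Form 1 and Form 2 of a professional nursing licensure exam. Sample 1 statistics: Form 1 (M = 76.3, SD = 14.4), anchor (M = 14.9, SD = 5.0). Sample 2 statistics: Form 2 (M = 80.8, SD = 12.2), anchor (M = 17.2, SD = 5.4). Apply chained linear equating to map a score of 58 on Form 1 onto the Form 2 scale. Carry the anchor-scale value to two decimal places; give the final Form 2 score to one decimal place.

61.3

Form 1 → anchor (Sample 1): v = (5.0/14.4)(58 − 76.3) + 14.9 = 8.55
anchor → Form 2 (Sample 2): y = (12.2/5.4)(8.55 − 17.2) + 80.8 = 61.3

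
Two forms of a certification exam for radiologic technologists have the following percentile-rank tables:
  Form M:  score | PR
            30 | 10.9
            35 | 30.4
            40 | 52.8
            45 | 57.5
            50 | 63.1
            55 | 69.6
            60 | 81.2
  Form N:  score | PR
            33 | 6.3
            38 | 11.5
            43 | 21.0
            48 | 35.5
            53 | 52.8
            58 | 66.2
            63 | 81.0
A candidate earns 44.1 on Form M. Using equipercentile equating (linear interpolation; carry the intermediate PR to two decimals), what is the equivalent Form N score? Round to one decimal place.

PR of 44.1 on Form M: 52.8 + (44.1 − 40)/(45 − 40) × (57.5 − 52.8) = 56.65
On Form N, PR 56.65 falls between score 53 (PR 52.8) and 58 (PR 66.2).
Interpolate: 53 + (56.65 − 52.8)/(66.2 − 52.8) × (58 − 53) = 54.4

54.4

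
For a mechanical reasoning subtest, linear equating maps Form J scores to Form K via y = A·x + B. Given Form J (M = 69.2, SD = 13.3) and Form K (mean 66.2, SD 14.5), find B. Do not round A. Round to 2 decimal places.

-9.24

A = SD_Y / SD_X = 14.5 / 13.3 = 1.090226
B = M_Y − A·M_X = 66.2 − 1.090226 × 69.2 = -9.24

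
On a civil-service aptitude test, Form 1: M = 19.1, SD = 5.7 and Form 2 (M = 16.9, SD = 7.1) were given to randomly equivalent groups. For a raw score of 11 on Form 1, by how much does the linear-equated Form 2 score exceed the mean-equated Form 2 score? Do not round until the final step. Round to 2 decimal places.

Mean-equated: 11 + (16.9 − 19.1) = 8.80
Linear-equated: (7.1/5.7)(11 − 19.1) + 16.9 = 6.811
Difference = 6.811 − 8.80 = -1.99

-1.99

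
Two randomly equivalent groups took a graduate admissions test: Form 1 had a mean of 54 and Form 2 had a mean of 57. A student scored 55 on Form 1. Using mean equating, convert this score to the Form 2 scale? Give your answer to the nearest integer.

Mean equating: y = x + (M_Y − M_X) = 55 + (57 − 54) = 58

58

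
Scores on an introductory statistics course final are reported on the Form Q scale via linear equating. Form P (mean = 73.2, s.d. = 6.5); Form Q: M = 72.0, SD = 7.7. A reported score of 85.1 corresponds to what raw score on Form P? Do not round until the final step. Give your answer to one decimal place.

84.3

Invert y = (SD_Y/SD_X)(x − M_X) + M_Y:
x = (SD_X/SD_Y)(y − M_Y) + M_X = (6.5/7.7)(85.1 − 72.0) + 73.2
x = 0.844156 × 13.100 + 73.2 = 84.3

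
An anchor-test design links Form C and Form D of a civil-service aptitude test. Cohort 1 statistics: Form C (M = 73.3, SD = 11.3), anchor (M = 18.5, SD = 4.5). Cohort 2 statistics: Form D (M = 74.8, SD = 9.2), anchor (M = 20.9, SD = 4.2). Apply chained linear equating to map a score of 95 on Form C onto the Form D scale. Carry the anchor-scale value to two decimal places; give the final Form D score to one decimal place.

Form C → anchor (Cohort 1): v = (4.5/11.3)(95 − 73.3) + 18.5 = 27.14
anchor → Form D (Cohort 2): y = (9.2/4.2)(27.14 − 20.9) + 74.8 = 88.5

88.5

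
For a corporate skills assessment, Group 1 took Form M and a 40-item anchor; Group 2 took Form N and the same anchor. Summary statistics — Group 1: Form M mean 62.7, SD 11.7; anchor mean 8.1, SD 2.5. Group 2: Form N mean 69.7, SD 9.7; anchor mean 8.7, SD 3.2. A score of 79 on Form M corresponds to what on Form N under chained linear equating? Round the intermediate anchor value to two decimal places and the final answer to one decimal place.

Form M → anchor (Group 1): v = (2.5/11.7)(79 − 62.7) + 8.1 = 11.58
anchor → Form N (Group 2): y = (9.7/3.2)(11.58 − 8.7) + 69.7 = 78.4

78.4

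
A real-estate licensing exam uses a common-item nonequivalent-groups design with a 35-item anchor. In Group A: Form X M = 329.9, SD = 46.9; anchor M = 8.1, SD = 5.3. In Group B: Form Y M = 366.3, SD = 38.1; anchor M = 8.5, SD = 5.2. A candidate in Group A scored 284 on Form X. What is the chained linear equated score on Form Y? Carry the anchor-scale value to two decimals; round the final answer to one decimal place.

Form X → anchor (Group A): v = (5.3/46.9)(284 − 329.9) + 8.1 = 2.91
anchor → Form Y (Group B): y = (38.1/5.2)(2.91 − 8.5) + 366.3 = 325.3

325.3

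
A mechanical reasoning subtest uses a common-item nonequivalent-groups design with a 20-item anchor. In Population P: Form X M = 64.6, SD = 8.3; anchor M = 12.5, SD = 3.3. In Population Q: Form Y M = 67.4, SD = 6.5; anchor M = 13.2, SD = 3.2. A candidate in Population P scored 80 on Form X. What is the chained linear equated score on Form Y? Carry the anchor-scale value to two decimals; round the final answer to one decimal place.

Form X → anchor (Population P): v = (3.3/8.3)(80 − 64.6) + 12.5 = 18.62
anchor → Form Y (Population Q): y = (6.5/3.2)(18.62 − 13.2) + 67.4 = 78.4

78.4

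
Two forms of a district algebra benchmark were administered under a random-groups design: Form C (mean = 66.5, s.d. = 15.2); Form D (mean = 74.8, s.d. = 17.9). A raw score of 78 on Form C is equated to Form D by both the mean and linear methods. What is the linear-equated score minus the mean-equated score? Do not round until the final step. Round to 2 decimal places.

2.04

Mean-equated: 78 + (74.8 − 66.5) = 86.30
Linear-equated: (17.9/15.2)(78 − 66.5) + 74.8 = 88.343
Difference = 88.343 − 86.30 = 2.04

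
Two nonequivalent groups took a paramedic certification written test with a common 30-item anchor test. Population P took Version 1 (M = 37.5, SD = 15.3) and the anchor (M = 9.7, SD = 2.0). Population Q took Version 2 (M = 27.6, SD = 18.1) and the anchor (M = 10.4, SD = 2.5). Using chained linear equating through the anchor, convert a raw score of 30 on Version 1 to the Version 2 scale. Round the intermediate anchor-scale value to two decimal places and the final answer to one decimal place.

15.4

Version 1 → anchor (Population P): v = (2.0/15.3)(30 − 37.5) + 9.7 = 8.72
anchor → Version 2 (Population Q): y = (18.1/2.5)(8.72 − 10.4) + 27.6 = 15.4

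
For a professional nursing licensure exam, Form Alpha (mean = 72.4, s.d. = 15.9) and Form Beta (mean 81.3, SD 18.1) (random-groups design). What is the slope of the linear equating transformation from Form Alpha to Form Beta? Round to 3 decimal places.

1.138

A = SD_Y / SD_X = 18.1 / 15.9 = 1.138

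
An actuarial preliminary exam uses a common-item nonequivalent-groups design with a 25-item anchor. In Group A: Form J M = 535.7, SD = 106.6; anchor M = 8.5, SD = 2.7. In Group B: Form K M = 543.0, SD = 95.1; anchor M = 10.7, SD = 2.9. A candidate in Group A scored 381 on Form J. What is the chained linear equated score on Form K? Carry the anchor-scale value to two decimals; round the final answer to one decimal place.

Form J → anchor (Group A): v = (2.7/106.6)(381 − 535.7) + 8.5 = 4.58
anchor → Form K (Group B): y = (95.1/2.9)(4.58 − 10.7) + 543.0 = 342.3

342.3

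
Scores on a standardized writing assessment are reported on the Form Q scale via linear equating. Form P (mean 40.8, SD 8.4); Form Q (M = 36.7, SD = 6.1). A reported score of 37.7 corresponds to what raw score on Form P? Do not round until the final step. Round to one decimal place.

42.2

Invert y = (SD_Y/SD_X)(x − M_X) + M_Y:
x = (SD_X/SD_Y)(y − M_Y) + M_X = (8.4/6.1)(37.7 − 36.7) + 40.8
x = 1.377049 × 1.000 + 40.8 = 42.2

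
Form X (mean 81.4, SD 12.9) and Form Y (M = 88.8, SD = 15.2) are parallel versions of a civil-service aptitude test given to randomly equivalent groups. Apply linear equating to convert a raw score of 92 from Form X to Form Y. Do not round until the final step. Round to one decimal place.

Linear equating: y = (SD_Y/SD_X)(x − M_X) + M_Y
y = (15.2/12.9)(92 − 81.4) + 88.8
y = 1.178295 × 10.6 + 88.8 = 12.4899 + 88.8 = 101.3

101.3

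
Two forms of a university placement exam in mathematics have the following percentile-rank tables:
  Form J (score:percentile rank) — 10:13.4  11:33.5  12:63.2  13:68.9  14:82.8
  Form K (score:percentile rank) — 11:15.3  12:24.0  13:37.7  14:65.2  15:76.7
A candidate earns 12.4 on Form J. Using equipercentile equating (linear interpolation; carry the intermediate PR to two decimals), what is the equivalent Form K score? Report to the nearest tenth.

PR of 12.4 on Form J: 63.2 + (12.4 − 12)/(13 − 12) × (68.9 − 63.2) = 65.48
On Form K, PR 65.48 falls between score 14 (PR 65.2) and 15 (PR 76.7).
Interpolate: 14 + (65.48 − 65.2)/(76.7 − 65.2) × (15 − 14) = 14.0

14.0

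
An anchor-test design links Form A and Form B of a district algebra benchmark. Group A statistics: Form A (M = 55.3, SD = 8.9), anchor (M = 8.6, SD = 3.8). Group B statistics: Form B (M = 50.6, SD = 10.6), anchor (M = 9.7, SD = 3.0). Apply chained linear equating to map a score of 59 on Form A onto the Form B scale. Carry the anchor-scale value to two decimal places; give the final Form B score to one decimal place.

Form A → anchor (Group A): v = (3.8/8.9)(59 − 55.3) + 8.6 = 10.18
anchor → Form B (Group B): y = (10.6/3.0)(10.18 − 9.7) + 50.6 = 52.3

52.3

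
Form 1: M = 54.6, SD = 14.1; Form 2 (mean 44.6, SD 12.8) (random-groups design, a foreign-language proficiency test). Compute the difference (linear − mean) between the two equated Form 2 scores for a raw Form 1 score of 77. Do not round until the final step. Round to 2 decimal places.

Mean-equated: 77 + (44.6 − 54.6) = 67.00
Linear-equated: (12.8/14.1)(77 − 54.6) + 44.6 = 64.935
Difference = 64.935 − 67.00 = -2.07

-2.07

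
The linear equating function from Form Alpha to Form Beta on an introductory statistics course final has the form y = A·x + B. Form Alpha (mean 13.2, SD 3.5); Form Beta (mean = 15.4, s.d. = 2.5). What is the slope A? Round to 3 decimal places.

A = SD_Y / SD_X = 2.5 / 3.5 = 0.714

0.714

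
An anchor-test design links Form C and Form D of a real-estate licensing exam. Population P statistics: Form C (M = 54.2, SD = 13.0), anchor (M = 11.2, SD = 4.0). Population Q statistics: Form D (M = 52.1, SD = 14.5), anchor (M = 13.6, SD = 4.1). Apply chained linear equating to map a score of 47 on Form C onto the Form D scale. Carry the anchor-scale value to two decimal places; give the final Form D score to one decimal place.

Form C → anchor (Population P): v = (4.0/13.0)(47 − 54.2) + 11.2 = 8.98
anchor → Form D (Population Q): y = (14.5/4.1)(8.98 − 13.6) + 52.1 = 35.8

35.8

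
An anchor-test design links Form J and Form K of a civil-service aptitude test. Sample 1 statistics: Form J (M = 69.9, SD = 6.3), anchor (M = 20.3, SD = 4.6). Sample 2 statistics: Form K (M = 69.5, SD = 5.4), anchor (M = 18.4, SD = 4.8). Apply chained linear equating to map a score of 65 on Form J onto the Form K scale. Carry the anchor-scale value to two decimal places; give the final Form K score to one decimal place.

67.6

Form J → anchor (Sample 1): v = (4.6/6.3)(65 − 69.9) + 20.3 = 16.72
anchor → Form K (Sample 2): y = (5.4/4.8)(16.72 − 18.4) + 69.5 = 67.6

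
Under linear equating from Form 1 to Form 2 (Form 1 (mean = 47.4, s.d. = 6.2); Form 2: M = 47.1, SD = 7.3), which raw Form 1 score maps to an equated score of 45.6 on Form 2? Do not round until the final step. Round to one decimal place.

46.1

Invert y = (SD_Y/SD_X)(x − M_X) + M_Y:
x = (SD_X/SD_Y)(y − M_Y) + M_X = (6.2/7.3)(45.6 − 47.1) + 47.4
x = 0.849315 × -1.500 + 47.4 = 46.1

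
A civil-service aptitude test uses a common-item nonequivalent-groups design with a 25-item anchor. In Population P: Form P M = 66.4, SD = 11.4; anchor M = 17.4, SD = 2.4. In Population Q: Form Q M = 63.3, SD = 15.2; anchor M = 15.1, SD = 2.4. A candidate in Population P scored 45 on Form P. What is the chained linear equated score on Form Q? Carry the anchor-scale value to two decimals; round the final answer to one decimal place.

Form P → anchor (Population P): v = (2.4/11.4)(45 − 66.4) + 17.4 = 12.89
anchor → Form Q (Population Q): y = (15.2/2.4)(12.89 − 15.1) + 63.3 = 49.3

49.3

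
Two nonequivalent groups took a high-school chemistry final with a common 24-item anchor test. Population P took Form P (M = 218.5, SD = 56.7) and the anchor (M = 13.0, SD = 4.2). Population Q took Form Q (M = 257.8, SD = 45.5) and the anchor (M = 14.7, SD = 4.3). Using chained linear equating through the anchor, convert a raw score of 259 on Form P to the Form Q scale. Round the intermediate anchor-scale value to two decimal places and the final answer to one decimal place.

Form P → anchor (Population P): v = (4.2/56.7)(259 − 218.5) + 13.0 = 16.00
anchor → Form Q (Population Q): y = (45.5/4.3)(16.00 − 14.7) + 257.8 = 271.6

271.6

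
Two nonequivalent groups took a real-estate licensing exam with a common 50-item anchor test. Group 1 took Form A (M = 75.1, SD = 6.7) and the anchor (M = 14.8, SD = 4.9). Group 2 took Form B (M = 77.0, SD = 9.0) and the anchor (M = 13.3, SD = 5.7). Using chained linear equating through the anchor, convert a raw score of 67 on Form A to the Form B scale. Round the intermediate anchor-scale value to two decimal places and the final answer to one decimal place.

70.0

Form A → anchor (Group 1): v = (4.9/6.7)(67 − 75.1) + 14.8 = 8.88
anchor → Form B (Group 2): y = (9.0/5.7)(8.88 − 13.3) + 77.0 = 70.0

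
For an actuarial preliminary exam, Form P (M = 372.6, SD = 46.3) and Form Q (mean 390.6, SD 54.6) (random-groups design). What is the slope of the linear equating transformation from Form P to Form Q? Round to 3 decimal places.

1.179

A = SD_Y / SD_X = 54.6 / 46.3 = 1.179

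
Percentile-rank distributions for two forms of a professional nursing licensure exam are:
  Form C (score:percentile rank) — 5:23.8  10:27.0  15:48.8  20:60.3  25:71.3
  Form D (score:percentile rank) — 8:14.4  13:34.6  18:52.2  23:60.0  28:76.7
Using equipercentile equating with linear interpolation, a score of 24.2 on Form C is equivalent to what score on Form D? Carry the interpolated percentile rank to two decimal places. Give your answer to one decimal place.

PR of 24.2 on Form C: 60.3 + (24.2 − 20)/(25 − 20) × (71.3 − 60.3) = 69.54
On Form D, PR 69.54 falls between score 23 (PR 60.0) and 28 (PR 76.7).
Interpolate: 23 + (69.54 − 60.0)/(76.7 − 60.0) × (28 − 23) = 25.9

25.9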